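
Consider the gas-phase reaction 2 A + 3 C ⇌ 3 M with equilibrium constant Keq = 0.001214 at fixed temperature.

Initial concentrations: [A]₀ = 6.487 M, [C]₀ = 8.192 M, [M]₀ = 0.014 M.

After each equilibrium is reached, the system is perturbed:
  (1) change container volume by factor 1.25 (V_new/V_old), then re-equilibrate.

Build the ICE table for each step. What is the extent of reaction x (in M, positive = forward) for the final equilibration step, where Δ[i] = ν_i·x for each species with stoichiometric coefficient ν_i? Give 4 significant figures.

Q₀ = 1.1861e-10 vs Keq = 0.001214 ⇒ Q<K, forward
Step 1:
                   A          C          M
  init         6.487      8.192      0.014
  Δ           -1.314     -1.971      1.971
  eq           5.173      6.221      1.985
  solve Keq expr → x = 0.657; check Q = 0.001214
Then change container volume by factor 1.25 (V_new/V_old).
Step 2:
                   A          C          M
  init         4.138      4.977      1.588
  Δ           0.1026     0.1539    -0.1539
  eq           4.241      5.131      1.434
  solve Keq expr → x = -0.05131; check Q = 0.001214

x = -0.05131 M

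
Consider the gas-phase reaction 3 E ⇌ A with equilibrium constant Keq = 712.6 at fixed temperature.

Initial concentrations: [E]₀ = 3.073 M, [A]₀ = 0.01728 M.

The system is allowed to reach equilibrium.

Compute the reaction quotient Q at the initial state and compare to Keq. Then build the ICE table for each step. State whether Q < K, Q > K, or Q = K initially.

Q₀ = 5.9546e-04; Q < K (proceeds forward)

Q₀ = 5.9546e-04 vs Keq = 712.6 ⇒ Q<K, forward
Step 1:
                   E          A
  I            3.073    0.01728
  C           -2.961      0.987
  E           0.1121      1.004
  solve Keq expr → x = 0.987; check Q = 712.6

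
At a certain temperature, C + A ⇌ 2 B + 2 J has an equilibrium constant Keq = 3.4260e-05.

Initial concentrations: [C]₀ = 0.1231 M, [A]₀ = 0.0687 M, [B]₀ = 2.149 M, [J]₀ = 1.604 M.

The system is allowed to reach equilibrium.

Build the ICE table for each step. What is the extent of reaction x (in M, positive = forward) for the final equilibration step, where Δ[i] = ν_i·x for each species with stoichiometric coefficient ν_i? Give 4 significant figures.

Q₀ = 1405 vs Keq = 3.4260e-05 ⇒ Q>K, reverse
Step 1:
                   C          A          B          J
  I           0.1231     0.0687      2.149      1.604
  C           0.7973     0.7973     -1.595     -1.595
  E           0.9204      0.866     0.5544   0.009425
  solve Keq expr → x = -0.7973; check Q = 3.4260e-05

x = -0.7973 M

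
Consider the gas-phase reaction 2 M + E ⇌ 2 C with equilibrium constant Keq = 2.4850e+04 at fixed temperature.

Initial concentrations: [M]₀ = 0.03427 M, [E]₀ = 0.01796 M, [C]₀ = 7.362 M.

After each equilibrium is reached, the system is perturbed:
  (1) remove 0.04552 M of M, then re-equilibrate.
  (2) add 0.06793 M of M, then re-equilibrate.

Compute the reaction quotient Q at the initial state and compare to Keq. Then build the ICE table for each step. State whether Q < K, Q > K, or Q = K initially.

Q₀ = 2.5696e+06; Q > K (proceeds reverse)

Q₀ = 2.5696e+06 vs Keq = 2.4850e+04 ⇒ Q>K, reverse
Step 1:
                  M         E         C
  I         0.03427   0.01796     7.362
  C          0.1267   0.06335   -0.1267
  E           0.161   0.08131     7.235
  solve Keq expr → x = -0.06335; check Q = 2.4850e+04
Then remove 0.04552 M of M.
Step 2:
                  M         E         C
  I          0.1154   0.08131     7.235
  C         0.03131   0.01566  -0.03131
  E          0.1468   0.09696     7.204
  solve Keq expr → x = -0.01566; check Q = 2.4850e+04
Then add 0.06793 M of M.
Step 3:
                  M         E         C
  I          0.2147   0.09696     7.204
  C        -0.04574  -0.02287   0.04574
  E           0.169    0.0741      7.25
  solve Keq expr → x = 0.02287; check Q = 2.4850e+04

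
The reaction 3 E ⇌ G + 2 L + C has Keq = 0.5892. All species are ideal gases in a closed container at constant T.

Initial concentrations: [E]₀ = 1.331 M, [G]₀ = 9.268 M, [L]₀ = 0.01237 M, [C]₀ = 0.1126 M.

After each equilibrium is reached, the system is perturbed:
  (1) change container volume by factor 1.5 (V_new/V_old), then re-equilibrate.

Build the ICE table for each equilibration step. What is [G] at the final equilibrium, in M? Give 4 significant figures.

Q₀ = 6.7722e-05 vs Keq = 0.5892 ⇒ Q<K, forward
Step 1:
                  E         G         L         C
  init        1.331     9.268   0.01237    0.1126
  Δ         -0.5082    0.1694    0.3388    0.1694
  eq         0.8228     9.437    0.3512     0.282
  solve Keq expr → x = 0.1694; check Q = 0.5892
Then change container volume by factor 1.5 (V_new/V_old).
Step 2:
                  E         G         L         C
  init       0.5485     6.292    0.2341     0.188
  Δ        -0.03152   0.01051   0.02101   0.01051
  eq          0.517     6.302    0.2551    0.1985
  solve Keq expr → x = 0.01051; check Q = 0.5892

[G]_eq = 6.302 M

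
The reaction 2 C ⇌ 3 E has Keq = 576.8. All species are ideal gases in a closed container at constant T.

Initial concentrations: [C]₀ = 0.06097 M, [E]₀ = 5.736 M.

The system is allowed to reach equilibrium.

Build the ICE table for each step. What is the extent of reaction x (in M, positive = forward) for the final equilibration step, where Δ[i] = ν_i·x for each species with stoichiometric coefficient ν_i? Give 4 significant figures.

Q₀ = 5.0769e+04 vs Keq = 576.8 ⇒ Q>K, reverse
Step 1:
                    C           E
  init        0.06097       5.736
  Δ            0.4195     -0.6293
  eq           0.4805       5.107
  solve Keq expr → x = -0.2098; check Q = 576.8

x = -0.2098 M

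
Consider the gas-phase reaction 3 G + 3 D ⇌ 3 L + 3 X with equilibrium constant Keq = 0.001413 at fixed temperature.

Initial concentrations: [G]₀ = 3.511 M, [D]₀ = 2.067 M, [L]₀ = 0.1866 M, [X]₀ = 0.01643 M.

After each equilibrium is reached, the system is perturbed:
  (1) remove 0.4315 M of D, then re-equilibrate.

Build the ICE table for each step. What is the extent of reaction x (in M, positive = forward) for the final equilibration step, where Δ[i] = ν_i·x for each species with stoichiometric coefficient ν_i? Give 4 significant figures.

x = -0.02658 M

Q₀ = 7.5393e-11 vs Keq = 0.001413 ⇒ Q<K, forward
Step 1:
                  G         D         L         X
  init        3.511     2.067    0.1866   0.01643
  Δ          -0.597    -0.597     0.597     0.597
  eq          2.914      1.47    0.7836    0.6134
  solve Keq expr → x = 0.199; check Q = 0.001413
Then remove 0.4315 M of D.
Step 2:
                  G         D         L         X
  init        2.914     1.039    0.7836    0.6134
  Δ         0.07973   0.07973  -0.07973  -0.07973
  eq          2.994     1.118    0.7039    0.5337
  solve Keq expr → x = -0.02658; check Q = 0.001413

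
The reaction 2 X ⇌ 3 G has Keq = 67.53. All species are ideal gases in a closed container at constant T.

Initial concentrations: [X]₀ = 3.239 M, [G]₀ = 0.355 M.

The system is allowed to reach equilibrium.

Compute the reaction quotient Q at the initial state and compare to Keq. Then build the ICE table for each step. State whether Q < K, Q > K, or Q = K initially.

Q₀ = 0.004264; Q < K (proceeds forward)

Q₀ = 0.004264 vs Keq = 67.53 ⇒ Q<K, forward
Step 1:
                  X         G
  I           3.239     0.355
  C          -2.323     3.485
  E          0.9157      3.84
  solve Keq expr → x = 1.162; check Q = 67.53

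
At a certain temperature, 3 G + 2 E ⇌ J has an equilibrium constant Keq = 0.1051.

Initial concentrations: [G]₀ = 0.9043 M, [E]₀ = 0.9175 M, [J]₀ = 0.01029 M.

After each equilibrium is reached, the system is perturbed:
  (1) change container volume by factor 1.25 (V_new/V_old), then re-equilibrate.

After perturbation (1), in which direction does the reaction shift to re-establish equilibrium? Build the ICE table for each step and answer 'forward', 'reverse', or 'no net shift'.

Q₀ = 0.01653 vs Keq = 0.1051 ⇒ Q<K, forward
Step 1:
                  G         E         J
  init       0.9043    0.9175   0.01029
  Δ        -0.09261  -0.06174   0.03087
  eq         0.8117    0.8558   0.04116
  solve Keq expr → x = 0.03087; check Q = 0.1051
Then change container volume by factor 1.25 (V_new/V_old).
Step 2:
                  G         E         J
  init       0.6494    0.6846   0.03293
  Δ         0.04491   0.02994  -0.01497
  eq         0.6943    0.7145   0.01796
  solve Keq expr → x = -0.01497; check Q = 0.1051

Direction: reverse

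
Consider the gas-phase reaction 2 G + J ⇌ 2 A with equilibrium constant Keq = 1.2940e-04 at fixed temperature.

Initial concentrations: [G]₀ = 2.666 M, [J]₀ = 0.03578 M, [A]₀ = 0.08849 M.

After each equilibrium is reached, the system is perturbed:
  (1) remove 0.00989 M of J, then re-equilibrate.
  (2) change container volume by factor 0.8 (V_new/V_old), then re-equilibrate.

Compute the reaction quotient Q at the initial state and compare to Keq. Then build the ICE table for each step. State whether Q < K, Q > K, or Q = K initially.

Q₀ = 0.03079 vs Keq = 1.2940e-04 ⇒ Q>K, reverse
Step 1:
                   G          J          A
  Initial      2.666    0.03578    0.08849
  Change     0.07989    0.03995   -0.07989
  Equil        2.746    0.07573   0.008596
  solve Keq expr → x = -0.03995; check Q = 1.2940e-04
Then remove 0.00989 M of J.
Step 2:
                   G          J          A
  Initial      2.746    0.06584   0.008596
  Change  5.6219e-04 2.8110e-04 -5.6219e-04
  Equil        2.746    0.06612   0.008033
  solve Keq expr → x = -2.8110e-04; check Q = 1.2940e-04
Then change container volume by factor 0.8 (V_new/V_old).
Step 3:
                   G          J          A
  Initial      3.433    0.08265    0.01004
  Change   -0.001143 -5.7134e-04   0.001143
  Equil        3.432    0.08208    0.01118
  solve Keq expr → x = 5.7134e-04; check Q = 1.2940e-04

Q₀ = 0.03079; Q > K (proceeds reverse)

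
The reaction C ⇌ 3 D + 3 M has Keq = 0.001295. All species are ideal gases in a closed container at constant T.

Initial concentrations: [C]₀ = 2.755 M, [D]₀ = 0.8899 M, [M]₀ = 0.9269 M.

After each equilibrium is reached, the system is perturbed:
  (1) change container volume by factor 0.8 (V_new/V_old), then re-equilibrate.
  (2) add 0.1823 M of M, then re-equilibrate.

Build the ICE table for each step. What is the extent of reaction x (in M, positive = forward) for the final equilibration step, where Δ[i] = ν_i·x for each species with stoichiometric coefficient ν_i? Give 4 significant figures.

x = -0.02525 M

Q₀ = 0.2037 vs Keq = 0.001295 ⇒ Q>K, reverse
Step 1:
                   C          D          M
  init         2.755     0.8899     0.9269
  Δ            0.171    -0.5131    -0.5131
  eq           2.926     0.3768     0.4138
  solve Keq expr → x = -0.171; check Q = 0.001295
Then change container volume by factor 0.8 (V_new/V_old).
Step 2:
                   C          D          M
  init         3.658      0.471     0.5172
  Δ          0.02771   -0.08312   -0.08312
  eq           3.685     0.3878     0.4341
  solve Keq expr → x = -0.02771; check Q = 0.001295
Then add 0.1823 M of M.
Step 3:
                   C          D          M
  init         3.685     0.3878     0.6164
  Δ          0.02525   -0.07574   -0.07574
  eq           3.711     0.3121     0.5407
  solve Keq expr → x = -0.02525; check Q = 0.001295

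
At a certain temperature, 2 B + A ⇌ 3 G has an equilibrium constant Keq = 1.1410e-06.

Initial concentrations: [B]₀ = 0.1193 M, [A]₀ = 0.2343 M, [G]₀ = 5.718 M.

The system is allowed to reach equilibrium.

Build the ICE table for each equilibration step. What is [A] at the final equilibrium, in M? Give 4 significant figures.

[A]_eq = 2.129 M

Q₀ = 5.6063e+04 vs Keq = 1.1410e-06 ⇒ Q>K, reverse
Step 1:
                  B         A         G
  init       0.1193    0.2343     5.718
  Δ            3.79     1.895    -5.685
  eq          3.909     2.129   0.03336
  solve Keq expr → x = -1.895; check Q = 1.1410e-06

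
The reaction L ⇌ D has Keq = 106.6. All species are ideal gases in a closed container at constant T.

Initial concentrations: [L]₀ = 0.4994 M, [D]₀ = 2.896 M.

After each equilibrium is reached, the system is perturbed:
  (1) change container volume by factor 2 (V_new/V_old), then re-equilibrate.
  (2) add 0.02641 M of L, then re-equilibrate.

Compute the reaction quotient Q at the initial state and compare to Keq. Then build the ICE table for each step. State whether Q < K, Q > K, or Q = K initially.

Q₀ = 5.799 vs Keq = 106.6 ⇒ Q<K, forward
Step 1:
                  L         D
  Initial    0.4994     2.896
  Change    -0.4678    0.4678
  Equil     0.03156     3.364
  solve Keq expr → x = 0.4678; check Q = 106.6
Then change container volume by factor 2 (V_new/V_old).
Step 2:
                  L         D
  Initial   0.01578     1.682
  Change          0         0
  Equil     0.01578     1.682
  solve Keq expr → x = 0; check Q = 106.6
Then add 0.02641 M of L.
Step 3:
                  L         D
  Initial   0.04219     1.682
  Change   -0.02616   0.02616
  Equil     0.01602     1.708
  solve Keq expr → x = 0.02616; check Q = 106.6

Q₀ = 5.799; Q < K (proceeds forward)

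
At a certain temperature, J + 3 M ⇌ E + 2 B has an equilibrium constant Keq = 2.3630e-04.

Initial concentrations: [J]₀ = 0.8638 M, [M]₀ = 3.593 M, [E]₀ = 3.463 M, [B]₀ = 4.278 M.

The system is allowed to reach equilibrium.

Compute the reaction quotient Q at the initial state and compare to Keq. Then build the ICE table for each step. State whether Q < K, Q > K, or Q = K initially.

Q₀ = 1.582 vs Keq = 2.3630e-04 ⇒ Q>K, reverse
Step 1:
                    J           M           E           B
  Initial      0.8638       3.593       3.463       4.278
  Change        1.861       5.582      -1.861      -3.721
  Equil         2.724       9.175       1.602       0.557
  solve Keq expr → x = -1.861; check Q = 2.3630e-04

Q₀ = 1.582; Q > K (proceeds reverse)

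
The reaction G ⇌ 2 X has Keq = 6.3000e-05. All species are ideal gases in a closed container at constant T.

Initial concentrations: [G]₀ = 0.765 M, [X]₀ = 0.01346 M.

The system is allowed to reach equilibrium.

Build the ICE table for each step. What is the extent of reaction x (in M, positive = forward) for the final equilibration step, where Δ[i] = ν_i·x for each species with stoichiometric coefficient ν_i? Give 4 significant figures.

Q₀ = 2.3683e-04 vs Keq = 6.3000e-05 ⇒ Q>K, reverse
Step 1:
                  G         X
  Initial     0.765   0.01346
  Change   0.003252 -0.006503
  Equil      0.7683  0.006957
  solve Keq expr → x = -0.003252; check Q = 6.3000e-05

x = -0.003252 M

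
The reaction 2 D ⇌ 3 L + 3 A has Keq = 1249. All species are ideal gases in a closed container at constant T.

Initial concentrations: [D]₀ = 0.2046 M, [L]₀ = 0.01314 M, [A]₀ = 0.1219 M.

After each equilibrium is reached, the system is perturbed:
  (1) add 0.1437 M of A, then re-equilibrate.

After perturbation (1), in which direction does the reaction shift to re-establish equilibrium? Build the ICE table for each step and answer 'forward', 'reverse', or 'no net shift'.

Direction: reverse

Q₀ = 9.8172e-08 vs Keq = 1249 ⇒ Q<K, forward
Step 1:
                   D          L          A
  init        0.2046    0.01314     0.1219
  Δ          -0.2032     0.3048     0.3048
  eq        0.001414     0.3179     0.4267
  solve Keq expr → x = 0.1016; check Q = 1249
Then add 0.1437 M of A.
Step 2:
                   D          L          A
  init      0.001414     0.3179     0.5704
  Δ       7.5319e-04   -0.00113   -0.00113
  eq        0.002167     0.3168     0.5692
  solve Keq expr → x = -3.7659e-04; check Q = 1249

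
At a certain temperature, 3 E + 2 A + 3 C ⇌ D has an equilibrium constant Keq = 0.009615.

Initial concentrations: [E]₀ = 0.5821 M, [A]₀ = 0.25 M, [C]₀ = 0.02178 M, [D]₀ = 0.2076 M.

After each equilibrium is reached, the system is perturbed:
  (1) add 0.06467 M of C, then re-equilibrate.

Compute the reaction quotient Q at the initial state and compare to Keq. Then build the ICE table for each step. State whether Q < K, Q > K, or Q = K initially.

Q₀ = 1.6300e+06; Q > K (proceeds reverse)

Q₀ = 1.6300e+06 vs Keq = 0.009615 ⇒ Q>K, reverse
Step 1:
                   E          A          C          D
  Initial     0.5821       0.25    0.02178     0.2076
  Change      0.6171     0.4114     0.6171    -0.2057
  Equil        1.199     0.6614     0.6389   0.001892
  solve Keq expr → x = -0.2057; check Q = 0.009615
Then add 0.06467 M of C.
Step 2:
                   E          A          C          D
  Initial      1.199     0.6614     0.7036   0.001892
  Change   -0.001786  -0.001191  -0.001786 5.9527e-04
  Equil        1.197     0.6602     0.7018   0.002487
  solve Keq expr → x = 5.9527e-04; check Q = 0.009615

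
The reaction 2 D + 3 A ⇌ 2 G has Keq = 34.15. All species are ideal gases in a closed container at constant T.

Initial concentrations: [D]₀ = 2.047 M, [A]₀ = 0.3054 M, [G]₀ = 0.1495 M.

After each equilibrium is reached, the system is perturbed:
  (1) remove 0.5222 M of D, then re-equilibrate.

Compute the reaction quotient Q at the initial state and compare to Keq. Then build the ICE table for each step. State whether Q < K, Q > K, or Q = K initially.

Q₀ = 0.1873; Q < K (proceeds forward)

Q₀ = 0.1873 vs Keq = 34.15 ⇒ Q<K, forward
Step 1:
                  D         A         G
  I           2.047    0.3054    0.1495
  C         -0.1444   -0.2167    0.1444
  E           1.903   0.08875    0.2939
  solve Keq expr → x = 0.07222; check Q = 34.15
Then remove 0.5222 M of D.
Step 2:
                  D         A         G
  I            1.38   0.08875    0.2939
  C         0.01174   0.01762  -0.01174
  E           1.392    0.1064    0.2822
  solve Keq expr → x = -0.005872; check Q = 34.15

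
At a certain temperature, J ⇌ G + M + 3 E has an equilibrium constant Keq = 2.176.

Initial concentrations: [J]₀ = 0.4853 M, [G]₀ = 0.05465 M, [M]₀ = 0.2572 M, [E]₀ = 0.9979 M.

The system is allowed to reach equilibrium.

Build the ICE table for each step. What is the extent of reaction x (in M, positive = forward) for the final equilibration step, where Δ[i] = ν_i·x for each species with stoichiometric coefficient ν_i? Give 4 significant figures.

x = 0.2177 M

Q₀ = 0.02878 vs Keq = 2.176 ⇒ Q<K, forward
Step 1:
                   J          G          M          E
  I           0.4853    0.05465     0.2572     0.9979
  C          -0.2177     0.2177     0.2177     0.6532
  E           0.2676     0.2724     0.4749      1.651
  solve Keq expr → x = 0.2177; check Q = 2.176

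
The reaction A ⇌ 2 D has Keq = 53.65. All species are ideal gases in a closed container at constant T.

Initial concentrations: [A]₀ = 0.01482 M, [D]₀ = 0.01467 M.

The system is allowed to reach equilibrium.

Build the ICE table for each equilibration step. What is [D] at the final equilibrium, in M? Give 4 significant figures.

[D]_eq = 0.04424 M

Q₀ = 0.01452 vs Keq = 53.65 ⇒ Q<K, forward
Step 1:
                    A           D
  I           0.01482     0.01467
  C          -0.01478     0.02957
  E        3.6476e-05     0.04424
  solve Keq expr → x = 0.01478; check Q = 53.65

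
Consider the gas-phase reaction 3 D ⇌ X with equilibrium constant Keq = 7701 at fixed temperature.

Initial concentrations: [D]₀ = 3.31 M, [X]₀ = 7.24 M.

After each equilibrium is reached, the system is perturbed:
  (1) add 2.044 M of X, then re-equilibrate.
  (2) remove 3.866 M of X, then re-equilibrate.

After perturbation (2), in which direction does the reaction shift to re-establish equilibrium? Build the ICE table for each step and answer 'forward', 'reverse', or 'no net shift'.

Direction: forward

Q₀ = 0.1996 vs Keq = 7701 ⇒ Q<K, forward
Step 1:
                  D         X
  init         3.31      7.24
  Δ          -3.207     1.069
  eq         0.1026     8.309
  solve Keq expr → x = 1.069; check Q = 7701
Then add 2.044 M of X.
Step 2:
                  D         X
  init       0.1026     10.35
  Δ        0.007792 -0.002597
  eq         0.1104     10.35
  solve Keq expr → x = -0.002597; check Q = 7701
Then remove 3.866 M of X.
Step 3:
                  D         X
  init       0.1104     6.485
  Δ         -0.0159  0.005301
  eq        0.09446      6.49
  solve Keq expr → x = 0.005301; check Q = 7701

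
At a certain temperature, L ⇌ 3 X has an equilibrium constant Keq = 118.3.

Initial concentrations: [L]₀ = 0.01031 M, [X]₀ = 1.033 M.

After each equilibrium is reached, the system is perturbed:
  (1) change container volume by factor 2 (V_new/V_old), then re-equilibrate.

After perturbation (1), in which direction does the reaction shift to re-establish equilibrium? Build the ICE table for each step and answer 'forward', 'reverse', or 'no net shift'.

Q₀ = 106.9 vs Keq = 118.3 ⇒ Q<K, forward
Step 1:
                  L         X
  init      0.01031     1.033
  Δ       -9.1746e-04  0.002752
  eq       0.009393     1.036
  solve Keq expr → x = 9.1746e-04; check Q = 118.3
Then change container volume by factor 2 (V_new/V_old).
Step 2:
                  L         X
  init     0.004696    0.5179
  Δ        -0.00345   0.01035
  eq       0.001246    0.5282
  solve Keq expr → x = 0.00345; check Q = 118.3

Direction: forward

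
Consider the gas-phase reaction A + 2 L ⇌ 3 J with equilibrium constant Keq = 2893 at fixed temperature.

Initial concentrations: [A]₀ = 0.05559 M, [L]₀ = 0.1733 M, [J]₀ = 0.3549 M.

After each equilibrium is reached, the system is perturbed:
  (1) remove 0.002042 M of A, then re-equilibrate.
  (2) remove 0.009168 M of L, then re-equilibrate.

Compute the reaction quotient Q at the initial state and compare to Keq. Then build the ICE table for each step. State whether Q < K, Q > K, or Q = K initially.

Q₀ = 26.77 vs Keq = 2893 ⇒ Q<K, forward
Step 1:
                    A           L           J
  init        0.05559      0.1733      0.3549
  Δ          -0.04827    -0.09654      0.1448
  eq          0.00732     0.07676      0.4997
  solve Keq expr → x = 0.04827; check Q = 2893
Then remove 0.002042 M of A.
Step 2:
                    A           L           J
  init       0.005278     0.07676      0.4997
  Δ          0.001376    0.002753   -0.004129
  eq         0.006655     0.07951      0.4956
  solve Keq expr → x = -0.001376; check Q = 2893
Then remove 0.009168 M of L.
Step 3:
                    A           L           J
  init       0.006655     0.07035      0.4956
  Δ          0.001152    0.002303   -0.003455
  eq         0.007806     0.07265      0.4921
  solve Keq expr → x = -0.001152; check Q = 2893

Q₀ = 26.77; Q < K (proceeds forward)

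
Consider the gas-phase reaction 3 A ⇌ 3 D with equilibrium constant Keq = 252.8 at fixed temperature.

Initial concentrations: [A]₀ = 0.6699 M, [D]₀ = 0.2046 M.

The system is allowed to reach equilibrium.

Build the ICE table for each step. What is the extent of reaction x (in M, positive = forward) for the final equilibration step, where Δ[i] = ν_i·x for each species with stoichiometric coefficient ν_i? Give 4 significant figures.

x = 0.1835 M

Q₀ = 0.02849 vs Keq = 252.8 ⇒ Q<K, forward
Step 1:
                   A          D
  Initial     0.6699     0.2046
  Change     -0.5505     0.5505
  Equil       0.1194     0.7551
  solve Keq expr → x = 0.1835; check Q = 252.8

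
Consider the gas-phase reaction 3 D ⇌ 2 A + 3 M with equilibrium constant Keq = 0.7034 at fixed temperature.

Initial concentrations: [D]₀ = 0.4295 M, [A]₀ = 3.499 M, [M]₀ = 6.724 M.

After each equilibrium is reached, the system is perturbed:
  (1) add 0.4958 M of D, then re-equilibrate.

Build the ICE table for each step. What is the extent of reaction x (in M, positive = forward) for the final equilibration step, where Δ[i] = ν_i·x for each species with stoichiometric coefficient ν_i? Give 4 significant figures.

x = 0.04344 M

Q₀ = 4.6977e+04 vs Keq = 0.7034 ⇒ Q>K, reverse
Step 1:
                  D         A         M
  init       0.4295     3.499     6.724
  Δ           3.523    -2.348    -3.523
  eq          3.952     1.151     3.201
  solve Keq expr → x = -1.174; check Q = 0.7034
Then add 0.4958 M of D.
Step 2:
                  D         A         M
  init        4.448     1.151     3.201
  Δ         -0.1303   0.08689    0.1303
  eq          4.318     1.237     3.332
  solve Keq expr → x = 0.04344; check Q = 0.7034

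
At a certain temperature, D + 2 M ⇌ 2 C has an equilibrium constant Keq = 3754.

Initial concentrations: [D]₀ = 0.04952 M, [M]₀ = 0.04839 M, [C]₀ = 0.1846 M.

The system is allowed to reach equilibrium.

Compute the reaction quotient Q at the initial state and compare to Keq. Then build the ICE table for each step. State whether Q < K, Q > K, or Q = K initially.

Q₀ = 293.9 vs Keq = 3754 ⇒ Q<K, forward
Step 1:
                   D          M          C
  Initial    0.04952    0.04839     0.1846
  Change    -0.01481   -0.02962    0.02962
  Equil      0.03471    0.01877     0.2142
  solve Keq expr → x = 0.01481; check Q = 3754

Q₀ = 293.9; Q < K (proceeds forward)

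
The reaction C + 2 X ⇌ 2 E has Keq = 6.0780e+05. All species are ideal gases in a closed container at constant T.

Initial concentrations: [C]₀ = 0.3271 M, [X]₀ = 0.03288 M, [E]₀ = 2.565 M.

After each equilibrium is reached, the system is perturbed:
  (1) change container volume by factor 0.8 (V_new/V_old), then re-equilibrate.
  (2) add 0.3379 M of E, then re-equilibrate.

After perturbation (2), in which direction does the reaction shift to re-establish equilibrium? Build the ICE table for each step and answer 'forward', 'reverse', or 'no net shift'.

Direction: reverse

Q₀ = 1.8605e+04 vs Keq = 6.0780e+05 ⇒ Q<K, forward
Step 1:
                   C          X          E
  Initial     0.3271    0.03288      2.565
  Change    -0.01347   -0.02694    0.02694
  Equil       0.3136   0.005937      2.592
  solve Keq expr → x = 0.01347; check Q = 6.0780e+05
Then change container volume by factor 0.8 (V_new/V_old).
Step 2:
                   C          X          E
  Initial      0.392   0.007421       3.24
  Change  -3.8927e-04 -7.7854e-04 7.7854e-04
  Equil       0.3916   0.006642      3.241
  solve Keq expr → x = 3.8927e-04; check Q = 6.0780e+05
Then add 0.3379 M of E.
Step 3:
                   C          X          E
  Initial     0.3916   0.006642      3.579
  Change  3.4397e-04 6.8794e-04 -6.8794e-04
  Equil        0.392    0.00733      3.578
  solve Keq expr → x = -3.4397e-04; check Q = 6.0780e+05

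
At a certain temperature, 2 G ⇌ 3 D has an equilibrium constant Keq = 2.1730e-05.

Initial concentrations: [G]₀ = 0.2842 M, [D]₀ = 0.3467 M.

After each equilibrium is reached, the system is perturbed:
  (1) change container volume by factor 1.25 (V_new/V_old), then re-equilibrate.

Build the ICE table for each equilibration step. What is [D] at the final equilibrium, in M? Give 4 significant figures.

Q₀ = 0.516 vs Keq = 2.1730e-05 ⇒ Q>K, reverse
Step 1:
                    G           D
  Initial      0.2842      0.3467
  Change       0.2194      -0.329
  Equil        0.5036     0.01766
  solve Keq expr → x = -0.1097; check Q = 2.1730e-05
Then change container volume by factor 1.25 (V_new/V_old).
Step 2:
                    G           D
  Initial      0.4028     0.01413
  Change  -7.1537e-04    0.001073
  Equil        0.4021      0.0152
  solve Keq expr → x = 3.5769e-04; check Q = 2.1730e-05

[D]_eq = 0.0152 M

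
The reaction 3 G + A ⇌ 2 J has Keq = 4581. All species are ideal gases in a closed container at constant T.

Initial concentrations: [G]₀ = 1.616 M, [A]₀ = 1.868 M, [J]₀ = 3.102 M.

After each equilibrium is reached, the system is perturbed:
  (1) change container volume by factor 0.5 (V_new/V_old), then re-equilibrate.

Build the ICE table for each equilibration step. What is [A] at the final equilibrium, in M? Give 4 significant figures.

[A]_eq = 2.717 M

Q₀ = 1.221 vs Keq = 4581 ⇒ Q<K, forward
Step 1:
                    G           A           J
  Initial       1.616       1.868       3.102
  Change       -1.478     -0.4925      0.9851
  Equil        0.1384       1.375       4.087
  solve Keq expr → x = 0.4925; check Q = 4581
Then change container volume by factor 0.5 (V_new/V_old).
Step 2:
                    G           A           J
  Initial      0.2768       2.751       8.174
  Change      -0.1008    -0.03358     0.06717
  Equil         0.176       2.717       8.241
  solve Keq expr → x = 0.03358; check Q = 4581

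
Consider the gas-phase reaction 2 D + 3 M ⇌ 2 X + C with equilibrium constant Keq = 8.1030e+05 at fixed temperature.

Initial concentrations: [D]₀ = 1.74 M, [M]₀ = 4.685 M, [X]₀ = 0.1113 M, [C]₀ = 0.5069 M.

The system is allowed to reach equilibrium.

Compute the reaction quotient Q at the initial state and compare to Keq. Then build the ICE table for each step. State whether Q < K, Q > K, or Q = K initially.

Q₀ = 2.0169e-05; Q < K (proceeds forward)

Q₀ = 2.0169e-05 vs Keq = 8.1030e+05 ⇒ Q<K, forward
Step 1:
                  D         M         X         C
  Initial      1.74     4.685    0.1113    0.5069
  Change     -1.739    -2.609     1.739    0.8696
  Equil   8.0621e-04     2.076      1.85     1.376
  solve Keq expr → x = 0.8696; check Q = 8.1030e+05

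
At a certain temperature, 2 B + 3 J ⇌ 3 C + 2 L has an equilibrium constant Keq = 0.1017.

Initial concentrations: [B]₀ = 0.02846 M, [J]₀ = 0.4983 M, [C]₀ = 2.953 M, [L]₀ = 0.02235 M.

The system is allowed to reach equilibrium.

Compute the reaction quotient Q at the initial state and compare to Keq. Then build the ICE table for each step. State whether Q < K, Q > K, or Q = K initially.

Q₀ = 128.4; Q > K (proceeds reverse)

Q₀ = 128.4 vs Keq = 0.1017 ⇒ Q>K, reverse
Step 1:
                    B           J           C           L
  init        0.02846      0.4983       2.953     0.02235
  Δ           0.02113     0.03169    -0.03169    -0.02113
  eq          0.04959        0.53       2.921    0.001222
  solve Keq expr → x = -0.01056; check Q = 0.1017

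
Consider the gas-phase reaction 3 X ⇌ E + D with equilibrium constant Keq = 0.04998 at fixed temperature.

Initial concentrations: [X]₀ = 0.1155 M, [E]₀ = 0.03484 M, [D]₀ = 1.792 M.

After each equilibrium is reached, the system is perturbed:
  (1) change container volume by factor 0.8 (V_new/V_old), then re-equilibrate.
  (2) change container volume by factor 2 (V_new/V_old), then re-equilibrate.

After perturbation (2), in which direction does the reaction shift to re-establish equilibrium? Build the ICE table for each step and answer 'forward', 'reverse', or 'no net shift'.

Q₀ = 40.52 vs Keq = 0.04998 ⇒ Q>K, reverse
Step 1:
                    X           E           D
  init         0.1155     0.03484       1.792
  Δ            0.1036    -0.03454    -0.03454
  eq           0.2191  2.9921e-04       1.757
  solve Keq expr → x = -0.03454; check Q = 0.04998
Then change container volume by factor 0.8 (V_new/V_old).
Step 2:
                    X           E           D
  init         0.2739  3.7401e-04       2.197
  Δ       -2.7621e-04  9.2070e-05  9.2070e-05
  eq           0.2736  4.6608e-04       2.197
  solve Keq expr → x = 9.2070e-05; check Q = 0.04998
Then change container volume by factor 2 (V_new/V_old).
Step 3:
                    X           E           D
  init         0.1368  2.3304e-04       1.098
  Δ        3.4686e-04 -1.1562e-04 -1.1562e-04
  eq           0.1372  1.1742e-04       1.098
  solve Keq expr → x = -1.1562e-04; check Q = 0.04998

Direction: reverse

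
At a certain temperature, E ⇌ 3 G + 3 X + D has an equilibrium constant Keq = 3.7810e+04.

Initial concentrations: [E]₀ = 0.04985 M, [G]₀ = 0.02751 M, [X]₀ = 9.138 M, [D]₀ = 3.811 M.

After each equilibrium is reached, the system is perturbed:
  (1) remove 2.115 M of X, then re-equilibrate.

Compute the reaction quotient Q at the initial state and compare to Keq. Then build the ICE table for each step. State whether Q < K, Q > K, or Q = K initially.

Q₀ = 1.215 vs Keq = 3.7810e+04 ⇒ Q<K, forward
Step 1:
                  E         G         X         D
  I         0.04985   0.02751     9.138     3.811
  C        -0.04941    0.1482    0.1482   0.04941
  E       4.4368e-04    0.1757     9.286      3.86
  solve Keq expr → x = 0.04941; check Q = 3.7810e+04
Then remove 2.115 M of X.
Step 2:
                  E         G         X         D
  I       4.4368e-04    0.1757     7.171      3.86
  C       -2.3679e-04 7.1037e-04 7.1037e-04 2.3679e-04
  E       2.0689e-04    0.1764     7.172     3.861
  solve Keq expr → x = 2.3679e-04; check Q = 3.7810e+04

Q₀ = 1.215; Q < K (proceeds forward)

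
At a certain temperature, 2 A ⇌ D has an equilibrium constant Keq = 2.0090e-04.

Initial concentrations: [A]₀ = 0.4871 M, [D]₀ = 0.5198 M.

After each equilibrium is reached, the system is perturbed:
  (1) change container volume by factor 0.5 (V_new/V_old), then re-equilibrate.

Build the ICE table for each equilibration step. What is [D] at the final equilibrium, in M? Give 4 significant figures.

[D]_eq = 0.001868 M

Q₀ = 2.191 vs Keq = 2.0090e-04 ⇒ Q>K, reverse
Step 1:
                  A         D
  I          0.4871    0.5198
  C           1.039   -0.5193
  E           1.526 4.6769e-04
  solve Keq expr → x = -0.5193; check Q = 2.0090e-04
Then change container volume by factor 0.5 (V_new/V_old).
Step 2:
                  A         D
  I           3.052 9.3537e-04
  C       -0.001866 9.3309e-04
  E            3.05  0.001868
  solve Keq expr → x = 9.3309e-04; check Q = 2.0090e-04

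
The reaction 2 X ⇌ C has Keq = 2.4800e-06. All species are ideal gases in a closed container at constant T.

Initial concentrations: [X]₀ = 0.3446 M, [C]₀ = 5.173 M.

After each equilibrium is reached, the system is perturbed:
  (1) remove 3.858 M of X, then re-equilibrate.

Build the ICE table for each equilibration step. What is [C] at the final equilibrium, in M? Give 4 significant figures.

[C]_eq = 1.1577e-04 M

Q₀ = 43.56 vs Keq = 2.4800e-06 ⇒ Q>K, reverse
Step 1:
                  X         C
  I          0.3446     5.173
  C           10.35    -5.173
  E           10.69 2.8341e-04
  solve Keq expr → x = -5.173; check Q = 2.4800e-06
Then remove 3.858 M of X.
Step 2:
                  X         C
  I           6.832 2.8341e-04
  C       3.3527e-04 -1.6764e-04
  E           6.832 1.1577e-04
  solve Keq expr → x = -1.6764e-04; check Q = 2.4800e-06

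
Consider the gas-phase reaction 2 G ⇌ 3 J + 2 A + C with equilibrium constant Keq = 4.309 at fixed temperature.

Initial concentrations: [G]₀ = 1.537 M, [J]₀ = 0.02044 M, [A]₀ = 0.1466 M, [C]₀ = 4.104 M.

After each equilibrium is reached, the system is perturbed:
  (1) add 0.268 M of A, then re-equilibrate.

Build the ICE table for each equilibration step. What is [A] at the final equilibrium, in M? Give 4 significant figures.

[A]_eq = 1.022 M

Q₀ = 3.1884e-07 vs Keq = 4.309 ⇒ Q<K, forward
Step 1:
                  G         J         A         C
  init        1.537   0.02044    0.1466     4.104
  Δ         -0.6716     1.007    0.6716    0.3358
  eq         0.8654     1.028    0.8182      4.44
  solve Keq expr → x = 0.3358; check Q = 4.309
Then add 0.268 M of A.
Step 2:
                  G         J         A         C
  init       0.8654     1.028     1.086      4.44
  Δ         0.06412  -0.09619  -0.06412  -0.03206
  eq         0.9295    0.9316     1.022     4.408
  solve Keq expr → x = -0.03206; check Q = 4.309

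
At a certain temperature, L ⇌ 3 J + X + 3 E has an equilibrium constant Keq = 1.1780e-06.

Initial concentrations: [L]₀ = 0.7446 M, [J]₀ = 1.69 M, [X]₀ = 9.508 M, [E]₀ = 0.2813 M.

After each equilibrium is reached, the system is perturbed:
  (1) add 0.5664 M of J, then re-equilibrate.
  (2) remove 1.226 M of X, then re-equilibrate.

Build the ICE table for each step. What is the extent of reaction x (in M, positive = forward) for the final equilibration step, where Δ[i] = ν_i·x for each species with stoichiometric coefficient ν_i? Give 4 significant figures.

Q₀ = 1.372 vs Keq = 1.1780e-06 ⇒ Q>K, reverse
Step 1:
                   L          J          X          E
  Initial     0.7446       1.69      9.508     0.2813
  Change     0.09265     -0.278   -0.09265     -0.278
  Equil       0.8373      1.412      9.415   0.003338
  solve Keq expr → x = -0.09265; check Q = 1.1780e-06
Then add 0.5664 M of J.
Step 2:
                   L          J          X          E
  Initial     0.8373      1.978      9.415   0.003338
  Change  3.1809e-04 -9.5427e-04 -3.1809e-04 -9.5427e-04
  Equil       0.8376      1.977      9.415   0.002384
  solve Keq expr → x = -3.1809e-04; check Q = 1.1780e-06
Then remove 1.226 M of X.
Step 3:
                   L          J          X          E
  Initial     0.8376      1.977      8.189   0.002384
  Change  -3.7769e-05 1.1331e-04 3.7769e-05 1.1331e-04
  Equil       0.8375      1.978      8.189   0.002497
  solve Keq expr → x = 3.7769e-05; check Q = 1.1780e-06

x = 3.7769e-05 M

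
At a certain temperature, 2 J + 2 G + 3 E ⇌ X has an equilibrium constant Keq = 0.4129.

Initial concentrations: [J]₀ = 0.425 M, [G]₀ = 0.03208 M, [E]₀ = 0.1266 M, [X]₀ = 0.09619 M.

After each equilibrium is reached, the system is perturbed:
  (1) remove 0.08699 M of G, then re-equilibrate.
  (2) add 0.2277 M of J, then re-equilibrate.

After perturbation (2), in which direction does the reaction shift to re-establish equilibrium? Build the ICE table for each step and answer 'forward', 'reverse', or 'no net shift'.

Direction: forward

Q₀ = 2.5502e+05 vs Keq = 0.4129 ⇒ Q>K, reverse
Step 1:
                    J           G           E           X
  I             0.425     0.03208      0.1266     0.09619
  C            0.1913      0.1913      0.2869    -0.09564
  E            0.6163      0.2234      0.4135  5.5314e-04
  solve Keq expr → x = -0.09564; check Q = 0.4129
Then remove 0.08699 M of G.
Step 2:
                    J           G           E           X
  I            0.6163      0.1364      0.4135  5.5314e-04
  C        6.8572e-04  6.8572e-04    0.001029 -3.4286e-04
  E             0.617       0.137      0.4145  2.1029e-04
  solve Keq expr → x = -3.4286e-04; check Q = 0.4129
Then add 0.2277 M of J.
Step 3:
                    J           G           E           X
  I            0.8447       0.137      0.4145  2.1029e-04
  C       -3.5987e-04 -3.5987e-04 -5.3980e-04  1.7993e-04
  E            0.8443      0.1367       0.414  3.9022e-04
  solve Keq expr → x = 1.7993e-04; check Q = 0.4129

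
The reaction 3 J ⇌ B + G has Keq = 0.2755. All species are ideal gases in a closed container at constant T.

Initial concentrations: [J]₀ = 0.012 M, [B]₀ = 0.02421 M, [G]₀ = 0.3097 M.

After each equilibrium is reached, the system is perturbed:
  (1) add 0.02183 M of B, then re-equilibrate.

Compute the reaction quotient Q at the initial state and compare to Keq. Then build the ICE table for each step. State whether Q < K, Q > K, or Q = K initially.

Q₀ = 4339; Q > K (proceeds reverse)

Q₀ = 4339 vs Keq = 0.2755 ⇒ Q>K, reverse
Step 1:
                   J          B          G
  init         0.012    0.02421     0.3097
  Δ          0.07098   -0.02366   -0.02366
  eq         0.08298 5.5030e-04      0.286
  solve Keq expr → x = -0.02366; check Q = 0.2755
Then add 0.02183 M of B.
Step 2:
                   J          B          G
  init       0.08298    0.02238      0.286
  Δ          0.05838   -0.01946   -0.01946
  eq          0.1414   0.002919     0.2666
  solve Keq expr → x = -0.01946; check Q = 0.2755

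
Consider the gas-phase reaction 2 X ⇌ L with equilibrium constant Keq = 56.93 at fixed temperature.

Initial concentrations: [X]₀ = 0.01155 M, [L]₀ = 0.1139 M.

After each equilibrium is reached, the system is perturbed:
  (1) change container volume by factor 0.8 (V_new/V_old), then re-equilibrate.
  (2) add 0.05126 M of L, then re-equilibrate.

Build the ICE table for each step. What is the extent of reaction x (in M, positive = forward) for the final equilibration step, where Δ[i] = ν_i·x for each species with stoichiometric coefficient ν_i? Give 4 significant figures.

x = -0.004056 M

Q₀ = 853.8 vs Keq = 56.93 ⇒ Q>K, reverse
Step 1:
                   X          L
  I          0.01155     0.1139
  C          0.03012   -0.01506
  E          0.04167    0.09884
  solve Keq expr → x = -0.01506; check Q = 56.93
Then change container volume by factor 0.8 (V_new/V_old).
Step 2:
                   X          L
  I          0.05208     0.1236
  C        -0.005027   0.002514
  E          0.04706     0.1261
  solve Keq expr → x = 0.002514; check Q = 56.93
Then add 0.05126 M of L.
Step 3:
                   X          L
  I          0.04706     0.1773
  C         0.008111  -0.004056
  E          0.05517     0.1733
  solve Keq expr → x = -0.004056; check Q = 56.93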